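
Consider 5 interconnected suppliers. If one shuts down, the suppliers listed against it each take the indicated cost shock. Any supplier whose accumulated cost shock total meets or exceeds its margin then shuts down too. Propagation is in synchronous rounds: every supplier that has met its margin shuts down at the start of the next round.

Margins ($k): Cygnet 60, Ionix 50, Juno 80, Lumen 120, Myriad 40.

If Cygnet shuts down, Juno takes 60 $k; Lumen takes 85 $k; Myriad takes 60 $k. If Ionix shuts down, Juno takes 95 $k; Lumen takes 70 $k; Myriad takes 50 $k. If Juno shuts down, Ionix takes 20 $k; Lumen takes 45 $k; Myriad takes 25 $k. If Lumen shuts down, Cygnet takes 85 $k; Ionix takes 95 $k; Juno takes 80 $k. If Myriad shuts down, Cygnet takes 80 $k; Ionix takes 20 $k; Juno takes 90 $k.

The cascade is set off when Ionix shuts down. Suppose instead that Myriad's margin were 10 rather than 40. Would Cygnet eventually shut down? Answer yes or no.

yes

With Myriad's margin at 10:
Round 1 — Ionix shuts down (initial).
  Juno: +95 → 95 ≥ 80
  Lumen: +70 → 70 < 120
  Myriad: +50 → 50 ≥ 10
Round 2 — Juno, Myriad shut down.
  Cygnet: +80 → 80 ≥ 60
  Lumen: +45 → 115 < 120
Round 3 — Cygnet shuts down.
  Lumen: +85 → 200 ≥ 120
Round 4 — Lumen shuts down.
No further shutdowns.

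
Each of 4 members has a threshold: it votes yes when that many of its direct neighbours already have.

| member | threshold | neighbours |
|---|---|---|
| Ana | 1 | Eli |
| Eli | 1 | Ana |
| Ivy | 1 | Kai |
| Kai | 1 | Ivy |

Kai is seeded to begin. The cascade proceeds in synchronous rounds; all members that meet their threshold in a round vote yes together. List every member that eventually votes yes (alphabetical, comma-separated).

Round 1 — Kai votes yes (initial).
Round 2 — checking thresholds:
  Ivy: 1 of 1 neighbours ≥ 1, votes yes.
Round 3 — no new yes votes; cascade stops.

Ivy, Kai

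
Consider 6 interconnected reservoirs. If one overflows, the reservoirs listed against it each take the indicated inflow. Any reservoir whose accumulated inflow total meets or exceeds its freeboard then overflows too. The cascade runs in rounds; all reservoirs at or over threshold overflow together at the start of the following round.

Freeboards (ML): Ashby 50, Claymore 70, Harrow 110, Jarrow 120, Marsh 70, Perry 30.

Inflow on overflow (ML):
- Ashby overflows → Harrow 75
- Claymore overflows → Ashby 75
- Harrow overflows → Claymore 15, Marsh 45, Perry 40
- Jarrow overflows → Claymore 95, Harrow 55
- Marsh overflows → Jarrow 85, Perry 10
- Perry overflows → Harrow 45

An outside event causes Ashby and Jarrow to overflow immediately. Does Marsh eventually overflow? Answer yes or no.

Round 1 — Ashby, Jarrow overflow (initial).
  Claymore: +95 → 95 ≥ 70
  Harrow: +75+55 → 130 ≥ 110
Round 2 — Claymore, Harrow overflow.
  Marsh: +45 → 45 < 70
  Perry: +40 → 40 ≥ 30
Round 3 — Perry overflows.
No further overflows.

no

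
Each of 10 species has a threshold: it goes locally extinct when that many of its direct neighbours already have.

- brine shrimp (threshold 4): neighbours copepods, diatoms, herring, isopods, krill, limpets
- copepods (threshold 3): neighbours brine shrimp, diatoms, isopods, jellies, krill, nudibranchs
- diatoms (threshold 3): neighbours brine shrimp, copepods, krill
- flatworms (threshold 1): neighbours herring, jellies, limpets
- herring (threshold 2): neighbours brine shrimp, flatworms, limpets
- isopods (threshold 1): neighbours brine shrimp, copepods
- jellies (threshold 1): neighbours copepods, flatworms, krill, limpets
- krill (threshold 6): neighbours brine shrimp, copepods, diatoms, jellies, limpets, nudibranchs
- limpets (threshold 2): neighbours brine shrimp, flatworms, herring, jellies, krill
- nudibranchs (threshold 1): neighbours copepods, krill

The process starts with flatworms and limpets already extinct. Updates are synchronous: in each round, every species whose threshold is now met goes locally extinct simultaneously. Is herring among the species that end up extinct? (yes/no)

Round 1 — flatworms, limpets go locally extinct (initial).
Round 2 — checking thresholds:
  brine shrimp: 1 of 6 neighbours < 4, not yet.
  herring: 2 of 3 neighbours ≥ 2, goes locally extinct.
  jellies: 2 of 4 neighbours ≥ 1, goes locally extinct.
  krill: 1 of 6 neighbours < 6, not yet.
Round 3 — no new extinctions; cascade stops.

yes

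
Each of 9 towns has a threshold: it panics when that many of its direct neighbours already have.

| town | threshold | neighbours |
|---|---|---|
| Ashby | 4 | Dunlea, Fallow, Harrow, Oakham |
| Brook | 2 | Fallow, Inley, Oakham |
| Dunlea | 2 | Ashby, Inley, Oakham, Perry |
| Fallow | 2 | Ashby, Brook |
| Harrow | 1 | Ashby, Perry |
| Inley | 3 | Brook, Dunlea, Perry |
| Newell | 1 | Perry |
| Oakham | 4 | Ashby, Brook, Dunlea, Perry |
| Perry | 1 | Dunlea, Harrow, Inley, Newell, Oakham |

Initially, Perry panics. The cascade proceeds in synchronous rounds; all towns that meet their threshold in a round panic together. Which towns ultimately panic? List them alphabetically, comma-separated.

Harrow, Newell, Perry

Round 1 — Perry panics (initial).
Round 2 — checking thresholds:
  Dunlea: 1 of 4 neighbours < 2, holds.
  Harrow: 1 of 2 neighbours ≥ 1, panics.
  Inley: 1 of 3 neighbours < 3, holds.
  Newell: 1 of 1 neighbours ≥ 1, panics.
  Oakham: 1 of 4 neighbours < 4, holds.
Round 3 — no new panics; cascade stops.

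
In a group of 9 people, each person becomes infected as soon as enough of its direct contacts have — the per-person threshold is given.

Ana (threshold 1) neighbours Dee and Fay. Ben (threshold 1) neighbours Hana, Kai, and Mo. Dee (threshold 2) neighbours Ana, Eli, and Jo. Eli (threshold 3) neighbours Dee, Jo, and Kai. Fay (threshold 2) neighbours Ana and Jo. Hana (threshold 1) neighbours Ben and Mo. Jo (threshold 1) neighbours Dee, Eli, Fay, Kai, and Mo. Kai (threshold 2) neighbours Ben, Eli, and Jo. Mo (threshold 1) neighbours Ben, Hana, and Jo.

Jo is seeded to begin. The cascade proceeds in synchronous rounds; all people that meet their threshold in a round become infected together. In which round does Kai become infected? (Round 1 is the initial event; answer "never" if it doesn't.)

4

Round 1 — Jo becomes infected (initial).
Round 2 — checking thresholds:
  Dee: 1 of 3 neighbours < 2, below threshold.
  Eli: 1 of 3 neighbours < 3, below threshold.
  Fay: 1 of 2 neighbours < 2, below threshold.
  Kai: 1 of 3 neighbours < 2, below threshold.
  Mo: 1 of 3 neighbours ≥ 1, becomes infected.
Round 3 — checking thresholds:
  Ben: 1 of 3 neighbours ≥ 1, becomes infected.
  Dee: 1 of 3 neighbours < 2, below threshold.
  Eli: 1 of 3 neighbours < 3, below threshold.
  Fay: 1 of 2 neighbours < 2, below threshold.
  Hana: 1 of 2 neighbours ≥ 1, becomes infected.
  Kai: 1 of 3 neighbours < 2, below threshold.
Round 4 — checking thresholds:
  Dee: 1 of 3 neighbours < 2, below threshold.
  Eli: 1 of 3 neighbours < 3, below threshold.
  Fay: 1 of 2 neighbours < 2, below threshold.
  Kai: 2 of 3 neighbours ≥ 2, becomes infected.
Round 5 — no new infections; cascade stops.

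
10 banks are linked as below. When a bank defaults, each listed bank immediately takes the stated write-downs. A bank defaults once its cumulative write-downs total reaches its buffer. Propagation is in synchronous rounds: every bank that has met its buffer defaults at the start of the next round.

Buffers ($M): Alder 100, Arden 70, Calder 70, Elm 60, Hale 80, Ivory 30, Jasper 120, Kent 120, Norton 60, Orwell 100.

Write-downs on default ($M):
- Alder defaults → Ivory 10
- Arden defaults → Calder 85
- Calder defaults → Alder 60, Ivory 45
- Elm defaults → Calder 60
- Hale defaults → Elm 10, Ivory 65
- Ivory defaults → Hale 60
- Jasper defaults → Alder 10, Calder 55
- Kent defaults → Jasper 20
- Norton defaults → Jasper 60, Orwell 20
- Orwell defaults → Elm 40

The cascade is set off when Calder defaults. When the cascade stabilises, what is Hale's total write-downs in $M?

60

Round 1 — Calder defaults (initial).
  Alder: +60 → 60 < 100
  Ivory: +45 → 45 ≥ 30
Round 2 — Ivory defaults.
  Hale: +60 → 60 < 80
No further defaults.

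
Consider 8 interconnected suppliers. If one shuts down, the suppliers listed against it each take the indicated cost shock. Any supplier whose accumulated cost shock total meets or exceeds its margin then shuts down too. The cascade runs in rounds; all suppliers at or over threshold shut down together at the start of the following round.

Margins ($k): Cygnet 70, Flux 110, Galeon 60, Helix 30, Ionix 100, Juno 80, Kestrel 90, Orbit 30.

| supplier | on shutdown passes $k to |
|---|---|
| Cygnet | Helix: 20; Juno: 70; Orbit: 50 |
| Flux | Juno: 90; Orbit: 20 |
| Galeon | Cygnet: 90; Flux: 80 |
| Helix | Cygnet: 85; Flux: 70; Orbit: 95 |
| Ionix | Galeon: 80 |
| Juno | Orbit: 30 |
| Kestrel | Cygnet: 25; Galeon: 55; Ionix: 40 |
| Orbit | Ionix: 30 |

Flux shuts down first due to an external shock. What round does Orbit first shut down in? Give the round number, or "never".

Round 1 — Flux shuts down (initial).
  Juno: +90 → 90 ≥ 80
  Orbit: +20 → 20 < 30
Round 2 — Juno shuts down.
  Orbit: +30 → 50 ≥ 30
Round 3 — Orbit shuts down.
  Ionix: +30 → 30 < 100
No further shutdowns.

3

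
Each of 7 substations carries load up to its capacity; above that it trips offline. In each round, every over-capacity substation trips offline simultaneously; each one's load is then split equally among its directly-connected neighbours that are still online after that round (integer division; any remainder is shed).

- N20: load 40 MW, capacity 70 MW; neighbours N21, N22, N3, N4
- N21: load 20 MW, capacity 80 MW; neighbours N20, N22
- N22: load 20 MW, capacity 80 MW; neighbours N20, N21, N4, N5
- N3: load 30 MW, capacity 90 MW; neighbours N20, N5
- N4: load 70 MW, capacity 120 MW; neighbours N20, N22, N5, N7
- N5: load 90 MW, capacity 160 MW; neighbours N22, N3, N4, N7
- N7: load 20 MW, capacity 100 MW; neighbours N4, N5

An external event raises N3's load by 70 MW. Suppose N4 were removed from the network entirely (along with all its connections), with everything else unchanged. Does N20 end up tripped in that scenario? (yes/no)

With N4 removed:
Round 1 — N3 at 100 > 90. N3 trips offline.
  N3 sheds 100 MW to N20, N5: 50 each.
    N20: 40+50 = 90 > 70
    N5: 90+50 = 140 ≤ 160
Round 2 — N20 trips offline.
  N20 sheds 90 MW to N21, N22: 45 each.
    N21: 20+45 = 65 ≤ 80
    N22: 20+45 = 65 ≤ 80
No further trips.

yes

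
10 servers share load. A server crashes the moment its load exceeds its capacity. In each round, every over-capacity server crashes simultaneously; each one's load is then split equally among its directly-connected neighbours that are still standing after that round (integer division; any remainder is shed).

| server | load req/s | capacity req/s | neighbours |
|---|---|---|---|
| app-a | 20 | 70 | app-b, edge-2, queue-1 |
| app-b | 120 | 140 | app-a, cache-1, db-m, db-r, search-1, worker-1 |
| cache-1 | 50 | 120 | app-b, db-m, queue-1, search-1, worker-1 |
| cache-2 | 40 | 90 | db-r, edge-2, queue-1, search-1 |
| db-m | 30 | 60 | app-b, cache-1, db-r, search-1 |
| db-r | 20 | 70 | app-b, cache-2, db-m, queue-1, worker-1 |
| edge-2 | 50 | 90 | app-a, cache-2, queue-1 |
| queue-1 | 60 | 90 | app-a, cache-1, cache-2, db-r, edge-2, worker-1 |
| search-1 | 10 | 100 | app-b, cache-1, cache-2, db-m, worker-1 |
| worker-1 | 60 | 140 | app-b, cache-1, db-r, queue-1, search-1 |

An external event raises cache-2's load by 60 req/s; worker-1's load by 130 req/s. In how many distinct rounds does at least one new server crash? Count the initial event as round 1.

Round 1 — cache-2 at 100 > 90; worker-1 at 190 > 140. cache-2, worker-1 crash.
  cache-2 sheds 100 req/s to db-r, edge-2, queue-1, search-1: 25 each.
    db-r: 20+25 = 45 ≤ 70
    edge-2: 50+25 = 75 ≤ 90
    queue-1: 60+25 = 85 ≤ 90
    search-1: 10+25 = 35 ≤ 100
  worker-1 sheds 190 req/s to app-b, cache-1, db-r, queue-1, search-1: 38 each.
    app-b: 120+38 = 158 > 140
    cache-1: 50+38 = 88 ≤ 120
    db-r: 45+38 = 83 > 70
    queue-1: 85+38 = 123 > 90
    search-1: 35+38 = 73 ≤ 100
Round 2 — app-b, db-r, queue-1 crash.
  app-b sheds 158 req/s to app-a, cache-1, db-m, search-1: 39 each (2 lost).
    app-a: 20+39 = 59 ≤ 70
    cache-1: 88+39 = 127 > 120
    db-m: 30+39 = 69 > 60
    search-1: 73+39 = 112 > 100
  db-r sheds 83 req/s to db-m: 83 each.
    db-m: 69+83 = 152 > 60
  queue-1 sheds 123 req/s to app-a, cache-1, edge-2: 41 each.
    app-a: 59+41 = 100 > 70
    cache-1: 127+41 = 168 > 120
    edge-2: 75+41 = 116 > 90
Round 3 — app-a, cache-1, db-m, edge-2, search-1 crash.
  app-a sheds 100 req/s: no online neighbours, lost.
  cache-1 sheds 168 req/s: no online neighbours, lost.
  db-m sheds 152 req/s: no online neighbours, lost.
  edge-2 sheds 116 req/s: no online neighbours, lost.
  search-1 sheds 112 req/s: no online neighbours, lost.
No further crashes.

3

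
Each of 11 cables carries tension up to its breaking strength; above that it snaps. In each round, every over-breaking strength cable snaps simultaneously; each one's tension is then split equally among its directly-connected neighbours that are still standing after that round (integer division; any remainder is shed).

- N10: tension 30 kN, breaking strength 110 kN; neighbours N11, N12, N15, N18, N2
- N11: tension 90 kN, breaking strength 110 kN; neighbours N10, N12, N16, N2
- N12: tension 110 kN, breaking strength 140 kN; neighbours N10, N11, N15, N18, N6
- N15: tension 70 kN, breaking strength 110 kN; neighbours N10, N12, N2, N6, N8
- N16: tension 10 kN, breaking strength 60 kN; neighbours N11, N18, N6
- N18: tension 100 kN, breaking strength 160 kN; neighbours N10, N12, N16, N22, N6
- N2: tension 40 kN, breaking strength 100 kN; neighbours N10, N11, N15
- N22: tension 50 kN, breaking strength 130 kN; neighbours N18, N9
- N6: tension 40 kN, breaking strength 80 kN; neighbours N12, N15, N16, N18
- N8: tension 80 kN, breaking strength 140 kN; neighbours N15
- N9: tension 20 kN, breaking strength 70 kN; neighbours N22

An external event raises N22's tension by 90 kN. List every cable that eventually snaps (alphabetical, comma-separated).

Round 1 — N22 at 140 > 130. N22 snaps.
  N22 sheds 140 kN to N18, N9: 70 each.
    N18: 100+70 = 170 > 160
    N9: 20+70 = 90 > 70
Round 2 — N18, N9 snap.
  N18 sheds 170 kN to N10, N12, N16, N6: 42 each (2 lost).
    N10: 30+42 = 72 ≤ 110
    N12: 110+42 = 152 > 140
    N16: 10+42 = 52 ≤ 60
    N6: 40+42 = 82 > 80
  N9 sheds 90 kN: no online neighbours, lost.
Round 3 — N12, N6 snap.
  N12 sheds 152 kN to N10, N11, N15: 50 each (2 lost).
    N10: 72+50 = 122 > 110
    N11: 90+50 = 140 > 110
    N15: 70+50 = 120 > 110
  N6 sheds 82 kN to N15, N16: 41 each.
    N15: 120+41 = 161 > 110
    N16: 52+41 = 93 > 60
Round 4 — N10, N11, N15, N16 snap.
  N10 sheds 122 kN to N2: 122 each.
    N2: 40+122 = 162 > 100
  N11 sheds 140 kN to N2: 140 each.
    N2: 162+140 = 302 > 100
  N15 sheds 161 kN to N2, N8: 80 each (1 lost).
    N2: 302+80 = 382 > 100
    N8: 80+80 = 160 > 140
  N16 sheds 93 kN: no online neighbours, lost.
Round 5 — N2, N8 snap.
  N2 sheds 382 kN: no online neighbours, lost.
  N8 sheds 160 kN: no online neighbours, lost.
No further breaks.

N10, N11, N12, N15, N16, N18, N2, N22, N6, N8, N9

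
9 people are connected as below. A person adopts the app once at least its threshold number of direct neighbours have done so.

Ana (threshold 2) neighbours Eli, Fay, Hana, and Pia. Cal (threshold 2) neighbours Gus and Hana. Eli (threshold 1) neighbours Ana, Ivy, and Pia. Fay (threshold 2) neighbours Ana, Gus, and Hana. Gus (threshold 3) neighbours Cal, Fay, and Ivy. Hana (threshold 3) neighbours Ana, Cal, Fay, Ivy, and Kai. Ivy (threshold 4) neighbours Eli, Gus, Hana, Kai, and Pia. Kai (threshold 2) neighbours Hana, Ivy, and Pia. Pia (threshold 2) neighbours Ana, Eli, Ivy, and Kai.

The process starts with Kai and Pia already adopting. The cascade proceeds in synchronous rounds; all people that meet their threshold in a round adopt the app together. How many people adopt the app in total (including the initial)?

4

Round 1 — Kai, Pia adopt the app (initial).
Round 2 — checking thresholds:
  Ana: 1 of 4 neighbours < 2, not yet.
  Eli: 1 of 3 neighbours ≥ 1, adopts the app.
  Hana: 1 of 5 neighbours < 3, not yet.
  Ivy: 2 of 5 neighbours < 4, not yet.
Round 3 — checking thresholds:
  Ana: 2 of 4 neighbours ≥ 2, adopts the app.
  Hana: 1 of 5 neighbours < 3, not yet.
  Ivy: 3 of 5 neighbours < 4, not yet.
Round 4 — no new adoptions; cascade stops.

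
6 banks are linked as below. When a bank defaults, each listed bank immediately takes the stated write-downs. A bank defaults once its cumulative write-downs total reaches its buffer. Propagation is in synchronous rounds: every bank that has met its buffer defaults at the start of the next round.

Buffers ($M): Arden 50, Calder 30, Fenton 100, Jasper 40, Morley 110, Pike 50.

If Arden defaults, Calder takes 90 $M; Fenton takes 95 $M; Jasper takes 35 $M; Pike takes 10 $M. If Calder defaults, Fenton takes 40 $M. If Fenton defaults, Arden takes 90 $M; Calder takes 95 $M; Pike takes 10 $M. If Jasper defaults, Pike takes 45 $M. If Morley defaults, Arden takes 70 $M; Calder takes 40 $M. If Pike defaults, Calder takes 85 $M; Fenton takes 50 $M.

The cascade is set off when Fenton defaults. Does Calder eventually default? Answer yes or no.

yes

Round 1 — Fenton defaults (initial).
  Arden: +90 → 90 ≥ 50
  Calder: +95 → 95 ≥ 30
  Pike: +10 → 10 < 50
Round 2 — Arden, Calder default.
  Jasper: +35 → 35 < 40
  Pike: +10 → 20 < 50
No further defaults.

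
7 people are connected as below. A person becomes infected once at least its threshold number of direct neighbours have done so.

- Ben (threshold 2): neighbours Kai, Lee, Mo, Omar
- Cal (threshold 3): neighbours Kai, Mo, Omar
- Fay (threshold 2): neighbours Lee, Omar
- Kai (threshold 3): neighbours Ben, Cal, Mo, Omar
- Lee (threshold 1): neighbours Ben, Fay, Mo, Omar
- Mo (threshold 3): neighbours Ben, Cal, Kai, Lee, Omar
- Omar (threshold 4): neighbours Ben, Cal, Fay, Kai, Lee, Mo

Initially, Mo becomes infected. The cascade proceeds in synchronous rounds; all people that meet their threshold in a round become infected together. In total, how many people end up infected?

3

Round 1 — Mo becomes infected (initial).
Round 2 — checking thresholds:
  Ben: 1 of 4 neighbours < 2, holds.
  Cal: 1 of 3 neighbours < 3, holds.
  Kai: 1 of 4 neighbours < 3, holds.
  Lee: 1 of 4 neighbours ≥ 1, becomes infected.
  Omar: 1 of 6 neighbours < 4, holds.
Round 3 — checking thresholds:
  Ben: 2 of 4 neighbours ≥ 2, becomes infected.
  Cal: 1 of 3 neighbours < 3, holds.
  Fay: 1 of 2 neighbours < 2, holds.
  Kai: 1 of 4 neighbours < 3, holds.
  Omar: 2 of 6 neighbours < 4, holds.
Round 4 — no new infections; cascade stops.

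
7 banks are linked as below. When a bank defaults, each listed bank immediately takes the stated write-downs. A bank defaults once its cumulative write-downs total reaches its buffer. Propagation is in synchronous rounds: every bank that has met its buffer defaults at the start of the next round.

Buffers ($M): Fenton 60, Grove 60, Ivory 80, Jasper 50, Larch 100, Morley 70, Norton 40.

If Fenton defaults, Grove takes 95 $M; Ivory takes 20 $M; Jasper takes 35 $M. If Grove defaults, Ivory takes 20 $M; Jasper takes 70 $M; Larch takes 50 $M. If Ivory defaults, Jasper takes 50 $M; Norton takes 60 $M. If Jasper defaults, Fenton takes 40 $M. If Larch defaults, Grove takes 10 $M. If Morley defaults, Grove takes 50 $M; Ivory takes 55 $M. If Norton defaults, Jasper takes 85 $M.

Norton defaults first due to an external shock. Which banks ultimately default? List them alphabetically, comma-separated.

Jasper, Norton

Round 1 — Norton defaults (initial).
  Jasper: +85 → 85 ≥ 50
Round 2 — Jasper defaults.
  Fenton: +40 → 40 < 60
No further defaults.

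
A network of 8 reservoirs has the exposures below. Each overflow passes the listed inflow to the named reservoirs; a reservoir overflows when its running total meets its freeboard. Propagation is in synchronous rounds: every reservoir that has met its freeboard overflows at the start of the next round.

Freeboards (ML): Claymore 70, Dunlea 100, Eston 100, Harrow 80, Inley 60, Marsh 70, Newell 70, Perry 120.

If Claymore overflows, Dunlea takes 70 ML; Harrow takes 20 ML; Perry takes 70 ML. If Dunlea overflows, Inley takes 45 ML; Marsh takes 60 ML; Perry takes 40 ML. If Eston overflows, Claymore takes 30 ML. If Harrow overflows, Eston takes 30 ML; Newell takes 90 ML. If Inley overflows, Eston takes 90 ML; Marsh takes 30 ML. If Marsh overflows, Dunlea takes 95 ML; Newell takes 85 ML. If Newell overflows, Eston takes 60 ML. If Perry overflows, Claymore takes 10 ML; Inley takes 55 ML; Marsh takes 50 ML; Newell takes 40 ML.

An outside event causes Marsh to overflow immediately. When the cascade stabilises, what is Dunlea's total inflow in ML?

95

Round 1 — Marsh overflows (initial).
  Dunlea: +95 → 95 < 100
  Newell: +85 → 85 ≥ 70
Round 2 — Newell overflows.
  Eston: +60 → 60 < 100
No further overflows.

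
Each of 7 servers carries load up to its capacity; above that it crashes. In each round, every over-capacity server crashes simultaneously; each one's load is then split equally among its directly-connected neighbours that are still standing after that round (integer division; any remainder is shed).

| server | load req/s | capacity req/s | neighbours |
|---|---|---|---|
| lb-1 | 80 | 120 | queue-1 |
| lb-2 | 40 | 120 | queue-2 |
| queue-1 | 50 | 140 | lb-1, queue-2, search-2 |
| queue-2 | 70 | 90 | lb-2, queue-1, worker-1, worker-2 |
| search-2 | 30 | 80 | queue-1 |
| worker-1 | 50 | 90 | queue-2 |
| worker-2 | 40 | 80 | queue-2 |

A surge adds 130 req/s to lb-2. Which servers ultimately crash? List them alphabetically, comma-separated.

Round 1 — lb-2 at 170 > 120. lb-2 crashes.
  lb-2 sheds 170 req/s to queue-2: 170 each.
    queue-2: 70+170 = 240 > 90
Round 2 — queue-2 crashes.
  queue-2 sheds 240 req/s to queue-1, worker-1, worker-2: 80 each.
    queue-1: 50+80 = 130 ≤ 140
    worker-1: 50+80 = 130 > 90
    worker-2: 40+80 = 120 > 80
Round 3 — worker-1, worker-2 crash.
  worker-1 sheds 130 req/s: no online neighbours, lost.
  worker-2 sheds 120 req/s: no online neighbours, lost.
No further crashes.

lb-2, queue-2, worker-1, worker-2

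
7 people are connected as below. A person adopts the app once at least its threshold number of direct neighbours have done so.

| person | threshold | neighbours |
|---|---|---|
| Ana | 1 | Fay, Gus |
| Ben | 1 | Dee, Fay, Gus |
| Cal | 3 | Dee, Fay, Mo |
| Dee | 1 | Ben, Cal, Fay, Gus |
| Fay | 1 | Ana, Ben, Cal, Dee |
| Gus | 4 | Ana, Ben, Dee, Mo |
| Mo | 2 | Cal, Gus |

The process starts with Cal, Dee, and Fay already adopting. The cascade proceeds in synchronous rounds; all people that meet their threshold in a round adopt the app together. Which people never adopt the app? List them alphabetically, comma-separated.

Gus, Mo

Round 1 — Cal, Dee, Fay adopt the app (initial).
Round 2 — checking thresholds:
  Ana: 1 of 2 neighbours ≥ 1, adopts the app.
  Ben: 2 of 3 neighbours ≥ 1, adopts the app.
  Gus: 1 of 4 neighbours < 4, not yet.
  Mo: 1 of 2 neighbours < 2, not yet.
Round 3 — no new adoptions; cascade stops.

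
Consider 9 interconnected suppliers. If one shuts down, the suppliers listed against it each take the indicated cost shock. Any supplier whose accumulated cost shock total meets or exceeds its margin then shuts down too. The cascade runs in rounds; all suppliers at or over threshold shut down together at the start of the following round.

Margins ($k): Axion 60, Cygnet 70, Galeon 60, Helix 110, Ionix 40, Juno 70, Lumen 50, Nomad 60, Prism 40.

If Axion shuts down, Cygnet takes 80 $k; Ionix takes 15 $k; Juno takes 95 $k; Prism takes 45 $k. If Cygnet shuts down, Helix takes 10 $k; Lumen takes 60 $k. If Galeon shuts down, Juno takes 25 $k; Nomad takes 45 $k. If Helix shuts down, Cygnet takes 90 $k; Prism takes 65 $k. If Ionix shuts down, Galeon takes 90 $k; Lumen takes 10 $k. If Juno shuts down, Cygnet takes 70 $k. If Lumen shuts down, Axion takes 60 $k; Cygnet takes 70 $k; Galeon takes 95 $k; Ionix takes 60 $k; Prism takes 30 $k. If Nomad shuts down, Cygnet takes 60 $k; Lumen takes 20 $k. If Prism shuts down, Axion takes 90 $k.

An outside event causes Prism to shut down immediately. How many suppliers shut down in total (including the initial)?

7

Round 1 — Prism shuts down (initial).
  Axion: +90 → 90 ≥ 60
Round 2 — Axion shuts down.
  Cygnet: +80 → 80 ≥ 70
  Ionix: +15 → 15 < 40
  Juno: +95 → 95 ≥ 70
Round 3 — Cygnet, Juno shut down.
  Helix: +10 → 10 < 110
  Lumen: +60 → 60 ≥ 50
Round 4 — Lumen shuts down.
  Galeon: +95 → 95 ≥ 60
  Ionix: +60 → 75 ≥ 40
Round 5 — Galeon, Ionix shut down.
  Nomad: +45 → 45 < 60
No further shutdowns.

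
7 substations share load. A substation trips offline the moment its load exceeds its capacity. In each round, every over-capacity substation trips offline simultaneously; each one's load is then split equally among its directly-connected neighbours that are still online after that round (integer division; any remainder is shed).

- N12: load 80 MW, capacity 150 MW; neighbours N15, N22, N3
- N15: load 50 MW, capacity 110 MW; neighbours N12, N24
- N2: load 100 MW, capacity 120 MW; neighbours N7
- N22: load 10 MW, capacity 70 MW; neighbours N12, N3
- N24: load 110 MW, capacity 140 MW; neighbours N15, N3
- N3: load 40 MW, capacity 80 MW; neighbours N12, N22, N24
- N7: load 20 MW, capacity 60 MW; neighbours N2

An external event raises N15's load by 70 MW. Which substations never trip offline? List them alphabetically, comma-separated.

N2, N7

Round 1 — N15 at 120 > 110. N15 trips offline.
  N15 sheds 120 MW to N12, N24: 60 each.
    N12: 80+60 = 140 ≤ 150
    N24: 110+60 = 170 > 140
Round 2 — N24 trips offline.
  N24 sheds 170 MW to N3: 170 each.
    N3: 40+170 = 210 > 80
Round 3 — N3 trips offline.
  N3 sheds 210 MW to N12, N22: 105 each.
    N12: 140+105 = 245 > 150
    N22: 10+105 = 115 > 70
Round 4 — N12, N22 trip offline.
  N12 sheds 245 MW: no online neighbours, lost.
  N22 sheds 115 MW: no online neighbours, lost.
No further trips.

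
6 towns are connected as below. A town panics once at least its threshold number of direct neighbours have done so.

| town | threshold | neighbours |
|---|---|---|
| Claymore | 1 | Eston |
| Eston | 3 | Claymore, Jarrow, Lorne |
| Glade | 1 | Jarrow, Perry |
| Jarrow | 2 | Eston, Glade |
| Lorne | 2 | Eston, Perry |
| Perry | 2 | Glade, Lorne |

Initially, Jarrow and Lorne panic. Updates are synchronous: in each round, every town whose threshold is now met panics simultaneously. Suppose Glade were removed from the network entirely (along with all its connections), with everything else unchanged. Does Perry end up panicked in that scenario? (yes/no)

no

With Glade removed:
Round 1 — Jarrow, Lorne panic (initial).
Round 2 — no new panics; cascade stops.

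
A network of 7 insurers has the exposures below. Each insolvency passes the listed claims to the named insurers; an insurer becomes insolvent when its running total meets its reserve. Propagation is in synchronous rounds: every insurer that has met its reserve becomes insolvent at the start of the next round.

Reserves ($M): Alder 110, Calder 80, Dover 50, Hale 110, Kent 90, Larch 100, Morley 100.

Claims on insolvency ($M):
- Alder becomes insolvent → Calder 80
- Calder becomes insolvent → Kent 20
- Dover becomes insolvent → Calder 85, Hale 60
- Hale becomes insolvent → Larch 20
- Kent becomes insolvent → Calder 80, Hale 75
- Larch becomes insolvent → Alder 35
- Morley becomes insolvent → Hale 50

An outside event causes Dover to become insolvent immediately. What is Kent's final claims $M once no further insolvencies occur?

20

Round 1 — Dover becomes insolvent (initial).
  Calder: +85 → 85 ≥ 80
  Hale: +60 → 60 < 110
Round 2 — Calder becomes insolvent.
  Kent: +20 → 20 < 90
No further insolvencies.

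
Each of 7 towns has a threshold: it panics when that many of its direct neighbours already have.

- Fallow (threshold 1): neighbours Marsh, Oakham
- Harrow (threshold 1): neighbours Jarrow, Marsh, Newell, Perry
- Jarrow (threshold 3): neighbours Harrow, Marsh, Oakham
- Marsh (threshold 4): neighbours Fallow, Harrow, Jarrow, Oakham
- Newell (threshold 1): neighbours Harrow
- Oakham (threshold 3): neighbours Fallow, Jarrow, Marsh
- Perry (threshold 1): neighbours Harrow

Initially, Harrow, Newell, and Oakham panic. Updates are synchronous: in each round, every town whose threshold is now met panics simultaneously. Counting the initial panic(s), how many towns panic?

Round 1 — Harrow, Newell, Oakham panic (initial).
Round 2 — checking thresholds:
  Fallow: 1 of 2 neighbours ≥ 1, panics.
  Jarrow: 2 of 3 neighbours < 3, not yet.
  Marsh: 2 of 4 neighbours < 4, not yet.
  Perry: 1 of 1 neighbours ≥ 1, panics.
Round 3 — no new panics; cascade stops.

5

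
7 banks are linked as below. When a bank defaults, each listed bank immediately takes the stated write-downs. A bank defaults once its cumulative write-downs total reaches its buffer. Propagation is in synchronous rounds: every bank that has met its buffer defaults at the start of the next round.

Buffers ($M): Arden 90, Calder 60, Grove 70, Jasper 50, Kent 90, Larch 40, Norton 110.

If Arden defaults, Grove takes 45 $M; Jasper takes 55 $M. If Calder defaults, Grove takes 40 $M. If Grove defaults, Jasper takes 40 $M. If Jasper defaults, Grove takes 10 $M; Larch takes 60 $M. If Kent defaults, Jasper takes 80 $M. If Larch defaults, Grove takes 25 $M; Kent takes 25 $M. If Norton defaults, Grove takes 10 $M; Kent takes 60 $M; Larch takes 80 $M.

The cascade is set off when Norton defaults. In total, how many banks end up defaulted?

Round 1 — Norton defaults (initial).
  Grove: +10 → 10 < 70
  Kent: +60 → 60 < 90
  Larch: +80 → 80 ≥ 40
Round 2 — Larch defaults.
  Grove: +25 → 35 < 70
  Kent: +25 → 85 < 90
No further defaults.

2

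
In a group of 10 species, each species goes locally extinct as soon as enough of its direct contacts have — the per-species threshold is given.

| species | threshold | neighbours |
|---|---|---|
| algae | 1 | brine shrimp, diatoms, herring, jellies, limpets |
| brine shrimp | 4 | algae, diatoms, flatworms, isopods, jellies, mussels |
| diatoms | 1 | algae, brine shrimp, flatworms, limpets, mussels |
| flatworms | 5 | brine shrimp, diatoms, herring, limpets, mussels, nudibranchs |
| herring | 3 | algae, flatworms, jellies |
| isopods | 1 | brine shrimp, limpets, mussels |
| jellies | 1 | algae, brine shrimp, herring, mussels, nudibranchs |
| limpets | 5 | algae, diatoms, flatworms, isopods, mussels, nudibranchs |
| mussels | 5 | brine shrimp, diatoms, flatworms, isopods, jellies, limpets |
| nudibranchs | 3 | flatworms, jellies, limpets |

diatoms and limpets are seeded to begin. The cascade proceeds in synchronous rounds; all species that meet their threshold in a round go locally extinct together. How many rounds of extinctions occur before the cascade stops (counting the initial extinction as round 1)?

5

Round 1 — diatoms, limpets go locally extinct (initial).
Round 2 — checking thresholds:
  algae: 2 of 5 neighbours ≥ 1, goes locally extinct.
  brine shrimp: 1 of 6 neighbours < 4, holds.
  flatworms: 2 of 6 neighbours < 5, holds.
  isopods: 1 of 3 neighbours ≥ 1, goes locally extinct.
  mussels: 2 of 6 neighbours < 5, holds.
  nudibranchs: 1 of 3 neighbours < 3, holds.
Round 3 — checking thresholds:
  brine shrimp: 3 of 6 neighbours < 4, holds.
  flatworms: 2 of 6 neighbours < 5, holds.
  herring: 1 of 3 neighbours < 3, holds.
  jellies: 1 of 5 neighbours ≥ 1, goes locally extinct.
  mussels: 3 of 6 neighbours < 5, holds.
  nudibranchs: 1 of 3 neighbours < 3, holds.
Round 4 — checking thresholds:
  brine shrimp: 4 of 6 neighbours ≥ 4, goes locally extinct.
  flatworms: 2 of 6 neighbours < 5, holds.
  herring: 2 of 3 neighbours < 3, holds.
  mussels: 4 of 6 neighbours < 5, holds.
  nudibranchs: 2 of 3 neighbours < 3, holds.
Round 5 — checking thresholds:
  flatworms: 3 of 6 neighbours < 5, holds.
  herring: 2 of 3 neighbours < 3, holds.
  mussels: 5 of 6 neighbours ≥ 5, goes locally extinct.
  nudibranchs: 2 of 3 neighbours < 3, holds.
Round 6 — no new extinctions; cascade stops.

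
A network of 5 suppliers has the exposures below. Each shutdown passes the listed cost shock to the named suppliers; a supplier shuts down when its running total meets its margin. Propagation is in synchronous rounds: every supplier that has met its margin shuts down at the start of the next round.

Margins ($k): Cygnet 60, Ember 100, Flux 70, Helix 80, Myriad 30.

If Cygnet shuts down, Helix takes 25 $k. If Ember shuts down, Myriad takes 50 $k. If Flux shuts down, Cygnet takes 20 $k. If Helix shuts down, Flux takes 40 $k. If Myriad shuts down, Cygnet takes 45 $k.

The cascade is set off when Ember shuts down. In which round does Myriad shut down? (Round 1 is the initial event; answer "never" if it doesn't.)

2

Round 1 — Ember shuts down (initial).
  Myriad: +50 → 50 ≥ 30
Round 2 — Myriad shuts down.
  Cygnet: +45 → 45 < 60
No further shutdowns.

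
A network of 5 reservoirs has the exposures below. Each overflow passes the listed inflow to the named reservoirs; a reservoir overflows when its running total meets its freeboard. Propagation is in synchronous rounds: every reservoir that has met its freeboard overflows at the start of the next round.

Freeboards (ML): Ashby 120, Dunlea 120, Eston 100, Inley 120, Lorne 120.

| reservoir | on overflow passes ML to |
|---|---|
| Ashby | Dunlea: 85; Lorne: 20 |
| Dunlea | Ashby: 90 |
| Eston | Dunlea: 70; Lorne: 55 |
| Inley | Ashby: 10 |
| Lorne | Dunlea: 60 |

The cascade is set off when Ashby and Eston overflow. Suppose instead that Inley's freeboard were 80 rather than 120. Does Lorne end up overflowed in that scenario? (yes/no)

no

With Inley's freeboard at 80:
Round 1 — Ashby, Eston overflow (initial).
  Dunlea: +85+70 → 155 ≥ 120
  Lorne: +20+55 → 75 < 120
Round 2 — Dunlea overflows.
No further overflows.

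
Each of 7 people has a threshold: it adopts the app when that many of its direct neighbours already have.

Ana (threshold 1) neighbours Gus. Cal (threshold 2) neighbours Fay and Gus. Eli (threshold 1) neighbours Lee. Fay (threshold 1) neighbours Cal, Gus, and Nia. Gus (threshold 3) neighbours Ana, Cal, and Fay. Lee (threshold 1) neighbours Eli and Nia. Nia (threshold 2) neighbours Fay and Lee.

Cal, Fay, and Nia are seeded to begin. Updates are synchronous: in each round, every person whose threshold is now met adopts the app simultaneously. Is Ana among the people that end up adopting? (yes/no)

no

Round 1 — Cal, Fay, Nia adopt the app (initial).
Round 2 — checking thresholds:
  Gus: 2 of 3 neighbours < 3, not yet.
  Lee: 1 of 2 neighbours ≥ 1, adopts the app.
Round 3 — checking thresholds:
  Eli: 1 of 1 neighbours ≥ 1, adopts the app.
  Gus: 2 of 3 neighbours < 3, not yet.
Round 4 — no new adoptions; cascade stops.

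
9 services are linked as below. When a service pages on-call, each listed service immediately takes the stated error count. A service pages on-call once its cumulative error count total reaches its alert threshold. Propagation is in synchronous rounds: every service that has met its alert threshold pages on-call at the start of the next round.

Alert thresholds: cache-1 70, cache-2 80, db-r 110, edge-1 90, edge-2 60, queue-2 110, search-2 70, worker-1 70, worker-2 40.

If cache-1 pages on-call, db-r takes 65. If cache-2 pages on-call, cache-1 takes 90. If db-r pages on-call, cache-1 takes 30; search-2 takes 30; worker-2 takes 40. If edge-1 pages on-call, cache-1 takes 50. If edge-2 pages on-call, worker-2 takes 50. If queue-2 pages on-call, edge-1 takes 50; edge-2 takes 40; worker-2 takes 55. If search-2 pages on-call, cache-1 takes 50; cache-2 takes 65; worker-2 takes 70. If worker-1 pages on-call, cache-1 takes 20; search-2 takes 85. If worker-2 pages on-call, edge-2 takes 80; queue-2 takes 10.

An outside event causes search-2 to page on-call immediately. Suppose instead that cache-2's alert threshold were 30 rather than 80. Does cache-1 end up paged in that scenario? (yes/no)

yes

With cache-2's alert threshold at 30:
Round 1 — search-2 pages on-call (initial).
  cache-1: +50 → 50 < 70
  cache-2: +65 → 65 ≥ 30
  worker-2: +70 → 70 ≥ 40
Round 2 — cache-2, worker-2 page on-call.
  cache-1: +90 → 140 ≥ 70
  edge-2: +80 → 80 ≥ 60
  queue-2: +10 → 10 < 110
Round 3 — cache-1, edge-2 page on-call.
  db-r: +65 → 65 < 110
No further pages.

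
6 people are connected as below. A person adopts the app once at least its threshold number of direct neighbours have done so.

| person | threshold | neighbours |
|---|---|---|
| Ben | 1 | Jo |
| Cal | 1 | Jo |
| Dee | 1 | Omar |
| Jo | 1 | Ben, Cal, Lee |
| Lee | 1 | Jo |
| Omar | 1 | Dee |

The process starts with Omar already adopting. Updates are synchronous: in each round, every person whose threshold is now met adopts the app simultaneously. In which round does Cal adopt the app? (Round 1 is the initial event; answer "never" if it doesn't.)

Round 1 — Omar adopts the app (initial).
Round 2 — checking thresholds:
  Dee: 1 of 1 neighbours ≥ 1, adopts the app.
Round 3 — no new adoptions; cascade stops.

never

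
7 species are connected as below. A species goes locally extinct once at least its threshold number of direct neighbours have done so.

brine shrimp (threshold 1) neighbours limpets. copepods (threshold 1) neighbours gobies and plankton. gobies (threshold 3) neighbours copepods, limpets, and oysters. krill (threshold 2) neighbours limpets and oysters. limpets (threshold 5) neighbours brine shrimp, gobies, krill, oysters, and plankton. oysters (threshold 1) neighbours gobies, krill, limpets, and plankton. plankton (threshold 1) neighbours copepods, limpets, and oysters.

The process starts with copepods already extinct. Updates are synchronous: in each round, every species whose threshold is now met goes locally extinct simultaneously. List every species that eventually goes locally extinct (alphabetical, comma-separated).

Round 1 — copepods goes locally extinct (initial).
Round 2 — checking thresholds:
  gobies: 1 of 3 neighbours < 3, not yet.
  plankton: 1 of 3 neighbours ≥ 1, goes locally extinct.
Round 3 — checking thresholds:
  gobies: 1 of 3 neighbours < 3, not yet.
  limpets: 1 of 5 neighbours < 5, not yet.
  oysters: 1 of 4 neighbours ≥ 1, goes locally extinct.
Round 4 — no new extinctions; cascade stops.

copepods, oysters, plankton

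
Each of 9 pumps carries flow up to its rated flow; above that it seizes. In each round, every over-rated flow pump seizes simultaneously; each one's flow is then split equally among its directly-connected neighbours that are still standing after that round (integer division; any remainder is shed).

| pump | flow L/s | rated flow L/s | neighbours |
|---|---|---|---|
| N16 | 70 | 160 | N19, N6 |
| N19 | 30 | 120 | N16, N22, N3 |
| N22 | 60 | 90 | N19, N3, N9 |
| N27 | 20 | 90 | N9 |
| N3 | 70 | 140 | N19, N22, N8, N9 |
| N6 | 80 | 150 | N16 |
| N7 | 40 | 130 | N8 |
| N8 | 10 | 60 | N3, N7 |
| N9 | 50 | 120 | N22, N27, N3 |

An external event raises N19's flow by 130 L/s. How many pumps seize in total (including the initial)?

7

Round 1 — N19 at 160 > 120. N19 seizes.
  N19 sheds 160 L/s to N16, N22, N3: 53 each (1 lost).
    N16: 70+53 = 123 ≤ 160
    N22: 60+53 = 113 > 90
    N3: 70+53 = 123 ≤ 140
Round 2 — N22 seizes.
  N22 sheds 113 L/s to N3, N9: 56 each (1 lost).
    N3: 123+56 = 179 > 140
    N9: 50+56 = 106 ≤ 120
Round 3 — N3 seizes.
  N3 sheds 179 L/s to N8, N9: 89 each (1 lost).
    N8: 10+89 = 99 > 60
    N9: 106+89 = 195 > 120
Round 4 — N8, N9 seize.
  N8 sheds 99 L/s to N7: 99 each.
    N7: 40+99 = 139 > 130
  N9 sheds 195 L/s to N27: 195 each.
    N27: 20+195 = 215 > 90
Round 5 — N27, N7 seize.
  N27 sheds 215 L/s: no online neighbours, lost.
  N7 sheds 139 L/s: no online neighbours, lost.
No further seizures.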